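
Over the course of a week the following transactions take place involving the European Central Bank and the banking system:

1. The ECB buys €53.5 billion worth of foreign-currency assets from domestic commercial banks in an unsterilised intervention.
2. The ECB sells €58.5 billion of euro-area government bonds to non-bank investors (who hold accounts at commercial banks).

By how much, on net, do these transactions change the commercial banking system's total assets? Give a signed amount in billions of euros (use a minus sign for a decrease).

-€58.5 billion

ECB balance sheet:
  Assets:      Securities −€58.5B, Foreign assets +€53.5B
  Liabilities: Bank reserves −€5B
Commercial banking system:
  Assets:      Reserves at CB −€5B, Foreign assets −€53.5B
  Liabilities: Checkable deposits −€58.5B
Change in total bank assets = -€58.5 billion.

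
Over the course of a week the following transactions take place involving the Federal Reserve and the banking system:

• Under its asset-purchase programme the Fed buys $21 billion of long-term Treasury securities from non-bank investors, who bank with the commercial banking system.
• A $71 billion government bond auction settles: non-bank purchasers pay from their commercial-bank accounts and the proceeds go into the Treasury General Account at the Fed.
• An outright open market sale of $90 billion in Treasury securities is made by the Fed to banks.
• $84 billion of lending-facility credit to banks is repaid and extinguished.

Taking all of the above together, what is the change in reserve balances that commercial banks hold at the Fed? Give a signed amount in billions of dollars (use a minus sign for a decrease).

Fed balance sheet:
  Assets:      Securities −$69B, Loans to banks −$84B
  Liabilities: Bank reserves −$224B, Government deposits +$71B
So the change in reserve balances that commercial banks hold at the Fed is -$224 billion.

-$224 billion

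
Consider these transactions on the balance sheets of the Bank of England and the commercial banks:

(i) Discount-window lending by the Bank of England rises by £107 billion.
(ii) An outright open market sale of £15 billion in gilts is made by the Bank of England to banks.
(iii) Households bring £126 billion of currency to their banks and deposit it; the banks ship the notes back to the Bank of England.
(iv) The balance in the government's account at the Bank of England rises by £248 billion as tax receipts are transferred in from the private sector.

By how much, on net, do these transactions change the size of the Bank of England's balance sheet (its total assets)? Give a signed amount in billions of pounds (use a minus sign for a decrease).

Discount-window loan £107 billion: a Bank of England asset is acquired → +£107B.
OMO sale (to banks) £15 billion: a Bank of England asset is shed → −£15B.
Currency deposit £126 billion: only the composition of liabilities changes → 0.
Government account inflow £248 billion: only the composition of liabilities changes → 0.
Net: 107 − 15 + 0 + 0 = +£92 billion.

+£92 billion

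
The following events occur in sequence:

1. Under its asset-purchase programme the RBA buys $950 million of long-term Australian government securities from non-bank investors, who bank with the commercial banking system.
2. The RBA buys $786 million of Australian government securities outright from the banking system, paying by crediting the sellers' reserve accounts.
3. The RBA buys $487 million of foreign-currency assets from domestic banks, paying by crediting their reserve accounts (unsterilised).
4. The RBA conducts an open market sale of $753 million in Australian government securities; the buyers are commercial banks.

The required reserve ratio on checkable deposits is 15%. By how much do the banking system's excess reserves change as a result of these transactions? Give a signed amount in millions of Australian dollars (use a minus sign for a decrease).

+$1327.5 million

Asset purchase (from non-banks) $950 million: reserves +$950M, deposits +$950M.
OMO purchase (from banks) $786 million: reserves +$786M, deposits 0.
FX purchase $487 million: reserves +$487M, deposits 0.
OMO sale (to banks) $753 million: reserves −$753M, deposits 0.
Totals: Δreserves = +$1470M, Δdeposits = +$950M.
Δrequired reserves = 15% × +$950M = +$142.5M.
Δexcess reserves = Δreserves − Δrequired = +$1470M − (+$142.5M) = +$1327.5 million.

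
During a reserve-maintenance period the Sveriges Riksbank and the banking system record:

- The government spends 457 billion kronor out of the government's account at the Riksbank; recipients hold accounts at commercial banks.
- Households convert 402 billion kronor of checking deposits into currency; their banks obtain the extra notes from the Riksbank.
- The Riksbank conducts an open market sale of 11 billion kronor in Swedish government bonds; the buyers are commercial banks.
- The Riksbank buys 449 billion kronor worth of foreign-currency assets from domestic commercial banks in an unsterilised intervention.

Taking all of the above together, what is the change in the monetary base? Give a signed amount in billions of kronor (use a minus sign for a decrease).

Riksbank balance sheet:
  Assets:      Securities −11B, Foreign assets +449B
  Liabilities: Bank reserves +493B, Currency in circulation +402B, Government deposits −457B
Monetary base = currency + reserves: +402B + (+493B) = +895 billion.

+895 billion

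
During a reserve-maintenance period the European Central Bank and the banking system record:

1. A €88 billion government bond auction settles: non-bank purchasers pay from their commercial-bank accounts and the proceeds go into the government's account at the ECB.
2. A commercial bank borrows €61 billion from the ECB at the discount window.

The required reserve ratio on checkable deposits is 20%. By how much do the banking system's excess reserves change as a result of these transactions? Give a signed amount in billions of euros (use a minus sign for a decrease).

Government account inflow €88 billion: reserves −€88B, deposits −€88B.
Discount-window loan €61 billion: reserves +€61B, deposits 0.
Totals: Δreserves = −€27B, Δdeposits = −€88B.
Δrequired reserves = 20% × −€88B = −€17.6B.
Δexcess reserves = Δreserves − Δrequired = −€27B − (−€17.6B) = -€9.4 billion.

-€9.4 billion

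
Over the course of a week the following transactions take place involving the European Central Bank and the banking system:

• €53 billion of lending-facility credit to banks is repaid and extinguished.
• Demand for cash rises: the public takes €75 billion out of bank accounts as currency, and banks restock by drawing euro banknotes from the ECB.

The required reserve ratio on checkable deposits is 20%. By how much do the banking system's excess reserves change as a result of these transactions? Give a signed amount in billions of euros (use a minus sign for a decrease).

-€113 billion

Discount-window repayment €53 billion: reserves −€53B, deposits 0.
Currency withdrawal €75 billion: reserves −€75B, deposits −€75B.
Totals: Δreserves = −€128B, Δdeposits = −€75B.
Δrequired reserves = 20% × −€75B = −€15B.
Δexcess reserves = Δreserves − Δrequired = −€128B − (−€15B) = -€113 billion.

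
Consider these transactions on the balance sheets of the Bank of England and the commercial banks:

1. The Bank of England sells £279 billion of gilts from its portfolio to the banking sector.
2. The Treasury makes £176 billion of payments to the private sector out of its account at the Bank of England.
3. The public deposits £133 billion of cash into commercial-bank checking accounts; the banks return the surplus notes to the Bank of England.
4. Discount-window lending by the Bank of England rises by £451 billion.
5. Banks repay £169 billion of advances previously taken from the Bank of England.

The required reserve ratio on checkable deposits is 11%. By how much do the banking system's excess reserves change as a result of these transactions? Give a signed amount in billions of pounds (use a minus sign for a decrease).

OMO sale (to banks) £279 billion: reserves −£279B, deposits 0.
Government spending £176 billion: reserves +£176B, deposits +£176B.
Currency deposit £133 billion: reserves +£133B, deposits +£133B.
Discount-window loan £451 billion: reserves +£451B, deposits 0.
Discount-window repayment £169 billion: reserves −£169B, deposits 0.
Totals: Δreserves = +£312B, Δdeposits = +£309B.
Δrequired reserves = 11% × +£309B = +£33.99B.
Δexcess reserves = Δreserves − Δrequired = +£312B − (+£33.99B) = +£278.01 billion.

+£278.01 billion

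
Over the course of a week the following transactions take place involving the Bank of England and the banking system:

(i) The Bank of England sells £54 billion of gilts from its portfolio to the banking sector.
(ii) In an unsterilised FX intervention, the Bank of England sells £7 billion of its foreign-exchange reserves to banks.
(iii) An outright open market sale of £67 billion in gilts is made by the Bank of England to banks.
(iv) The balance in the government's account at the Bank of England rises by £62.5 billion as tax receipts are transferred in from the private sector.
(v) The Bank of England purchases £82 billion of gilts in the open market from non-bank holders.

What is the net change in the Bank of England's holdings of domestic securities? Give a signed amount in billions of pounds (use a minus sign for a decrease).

-£39 billion

Bank of England balance sheet:
  Assets:      Securities −£39B, Foreign assets −£7B
  Liabilities: Bank reserves −£108.5B, Government deposits +£62.5B
Commercial banking system:
  Assets:      Reserves at CB −£108.5B, Securities +£121B, Foreign assets +£7B
  Liabilities: Checkable deposits +£19.5B
So the change in the Bank of England's holdings of domestic securities is -£39 billion.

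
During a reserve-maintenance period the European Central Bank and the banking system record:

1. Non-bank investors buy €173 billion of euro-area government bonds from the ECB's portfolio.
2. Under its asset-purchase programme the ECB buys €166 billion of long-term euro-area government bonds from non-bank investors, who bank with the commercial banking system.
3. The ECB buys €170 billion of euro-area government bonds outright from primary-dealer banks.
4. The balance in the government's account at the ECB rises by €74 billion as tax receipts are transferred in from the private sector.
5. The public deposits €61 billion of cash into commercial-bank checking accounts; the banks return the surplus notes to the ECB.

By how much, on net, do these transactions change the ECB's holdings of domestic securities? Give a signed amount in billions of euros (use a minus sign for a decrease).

+€163 billion

Asset sale (to non-banks) €173 billion: securities removed from the ECB's portfolio → −€173B.
Asset purchase (from non-banks) €166 billion: securities added to the ECB's portfolio → +€166B.
OMO purchase (from banks) €170 billion: securities added to the ECB's portfolio → +€170B.
Government account inflow €74 billion: the ECB's securities portfolio is untouched → 0.
Currency deposit €61 billion: the ECB's securities portfolio is untouched → 0.
Net: −173 + 166 + 170 + 0 + 0 = +€163 billion.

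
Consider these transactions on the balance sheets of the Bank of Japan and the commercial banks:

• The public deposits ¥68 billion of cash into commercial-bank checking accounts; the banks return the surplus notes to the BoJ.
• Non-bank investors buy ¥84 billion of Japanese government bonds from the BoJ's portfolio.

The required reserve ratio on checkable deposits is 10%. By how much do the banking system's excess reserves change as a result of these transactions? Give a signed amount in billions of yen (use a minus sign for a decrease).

-¥14.4 billion

Currency deposit ¥68 billion: reserves +¥68B, deposits +¥68B.
Asset sale (to non-banks) ¥84 billion: reserves −¥84B, deposits −¥84B.
Totals: Δreserves = −¥16B, Δdeposits = −¥16B.
Δrequired reserves = 10% × −¥16B = −¥1.6B.
Δexcess reserves = Δreserves − Δrequired = −¥16B − (−¥1.6B) = -¥14.4 billion.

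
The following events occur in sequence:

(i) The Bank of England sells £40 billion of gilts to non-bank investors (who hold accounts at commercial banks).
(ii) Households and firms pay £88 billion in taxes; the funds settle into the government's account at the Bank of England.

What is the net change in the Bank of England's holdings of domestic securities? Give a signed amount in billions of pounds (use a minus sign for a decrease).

Bank of England balance sheet:
  Assets:      Securities −£40B
  Liabilities: Bank reserves −£128B, Government deposits +£88B
Commercial banking system:
  Assets:      Reserves at CB −£128B
  Liabilities: Checkable deposits −£128B
So the change in the Bank of England's holdings of domestic securities is -£40 billion.

-£40 billion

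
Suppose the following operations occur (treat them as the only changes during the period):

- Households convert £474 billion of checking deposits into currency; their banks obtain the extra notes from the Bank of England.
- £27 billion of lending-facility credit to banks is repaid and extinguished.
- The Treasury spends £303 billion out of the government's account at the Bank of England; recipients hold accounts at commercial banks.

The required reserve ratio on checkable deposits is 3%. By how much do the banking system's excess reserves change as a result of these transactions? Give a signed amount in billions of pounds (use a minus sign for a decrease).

-£192.87 billion

Currency withdrawal £474 billion: reserves −£474B, deposits −£474B.
Discount-window repayment £27 billion: reserves −£27B, deposits 0.
Government spending £303 billion: reserves +£303B, deposits +£303B.
Totals: Δreserves = −£198B, Δdeposits = −£171B.
Δrequired reserves = 3% × −£171B = −£5.13B.
Δexcess reserves = Δreserves − Δrequired = −£198B − (−£5.13B) = -£192.87 billion.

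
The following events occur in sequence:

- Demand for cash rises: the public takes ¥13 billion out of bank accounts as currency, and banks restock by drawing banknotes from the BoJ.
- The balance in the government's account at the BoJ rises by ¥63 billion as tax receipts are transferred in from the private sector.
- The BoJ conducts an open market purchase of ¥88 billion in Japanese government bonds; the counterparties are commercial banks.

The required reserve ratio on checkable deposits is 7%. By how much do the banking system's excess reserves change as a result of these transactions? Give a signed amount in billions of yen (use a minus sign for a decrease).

Currency withdrawal ¥13 billion: reserves −¥13B, deposits −¥13B.
Government account inflow ¥63 billion: reserves −¥63B, deposits −¥63B.
OMO purchase (from banks) ¥88 billion: reserves +¥88B, deposits 0.
Totals: Δreserves = +¥12B, Δdeposits = −¥76B.
Δrequired reserves = 7% × −¥76B = −¥5.32B.
Δexcess reserves = Δreserves − Δrequired = +¥12B − (−¥5.32B) = +¥17.32 billion.

+¥17.32 billion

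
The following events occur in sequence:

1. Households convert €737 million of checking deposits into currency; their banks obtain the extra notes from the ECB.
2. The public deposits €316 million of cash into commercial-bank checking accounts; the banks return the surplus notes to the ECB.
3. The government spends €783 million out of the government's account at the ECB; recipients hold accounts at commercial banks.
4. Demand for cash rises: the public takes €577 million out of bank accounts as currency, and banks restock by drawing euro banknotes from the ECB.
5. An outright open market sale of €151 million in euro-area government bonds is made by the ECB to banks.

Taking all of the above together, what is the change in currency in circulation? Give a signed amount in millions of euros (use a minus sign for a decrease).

ECB balance sheet:
  Assets:      Securities −€151M
  Liabilities: Bank reserves −€366M, Currency in circulation +€998M, Government deposits −€783M
Commercial banking system:
  Assets:      Reserves at CB −€366M, Securities +€151M
  Liabilities: Checkable deposits −€215M
So the change in currency in circulation is +€998 million.

+€998 million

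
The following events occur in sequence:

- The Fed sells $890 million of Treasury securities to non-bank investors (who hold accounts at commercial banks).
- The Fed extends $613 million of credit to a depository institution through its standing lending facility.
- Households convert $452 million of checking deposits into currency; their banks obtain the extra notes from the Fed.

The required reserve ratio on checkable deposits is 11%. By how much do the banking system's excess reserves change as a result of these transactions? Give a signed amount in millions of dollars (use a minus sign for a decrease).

Asset sale (to non-banks) $890 million: reserves −$890M, deposits −$890M.
Discount-window loan $613 million: reserves +$613M, deposits 0.
Currency withdrawal $452 million: reserves −$452M, deposits −$452M.
Totals: Δreserves = −$729M, Δdeposits = −$1342M.
Δrequired reserves = 11% × −$1342M = −$147.62M.
Δexcess reserves = Δreserves − Δrequired = −$729M − (−$147.62M) = -$581.38 million.

-$581.38 million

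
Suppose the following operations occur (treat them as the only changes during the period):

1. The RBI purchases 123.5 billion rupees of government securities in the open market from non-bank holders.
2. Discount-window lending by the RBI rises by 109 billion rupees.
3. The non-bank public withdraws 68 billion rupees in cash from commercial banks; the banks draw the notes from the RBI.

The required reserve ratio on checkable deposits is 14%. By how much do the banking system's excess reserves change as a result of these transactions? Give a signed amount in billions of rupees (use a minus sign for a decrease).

+156.73 billion

Asset purchase (from non-banks) 123.5 billion rupees: reserves +123.5B, deposits +123.5B.
Discount-window loan 109 billion rupees: reserves +109B, deposits 0.
Currency withdrawal 68 billion rupees: reserves −68B, deposits −68B.
Totals: Δreserves = +164.5B, Δdeposits = +55.5B.
Δrequired reserves = 14% × +55.5B = +7.77B.
Δexcess reserves = Δreserves − Δrequired = +164.5B − (+7.77B) = +156.73 billion.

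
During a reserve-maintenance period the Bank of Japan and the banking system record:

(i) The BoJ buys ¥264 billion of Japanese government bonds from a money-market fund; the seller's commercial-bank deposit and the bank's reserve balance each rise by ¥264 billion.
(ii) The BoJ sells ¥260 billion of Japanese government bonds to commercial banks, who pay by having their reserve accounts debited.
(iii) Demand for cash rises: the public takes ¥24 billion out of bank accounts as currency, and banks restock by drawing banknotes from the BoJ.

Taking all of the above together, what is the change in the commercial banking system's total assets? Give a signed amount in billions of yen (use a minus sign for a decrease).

+¥240 billion

BoJ balance sheet:
  Assets:      Securities +¥4B
  Liabilities: Bank reserves −¥20B, Currency in circulation +¥24B
Commercial banking system:
  Assets:      Reserves at CB −¥20B, Securities +¥260B
  Liabilities: Checkable deposits +¥240B
Change in total bank assets = +¥240 billion.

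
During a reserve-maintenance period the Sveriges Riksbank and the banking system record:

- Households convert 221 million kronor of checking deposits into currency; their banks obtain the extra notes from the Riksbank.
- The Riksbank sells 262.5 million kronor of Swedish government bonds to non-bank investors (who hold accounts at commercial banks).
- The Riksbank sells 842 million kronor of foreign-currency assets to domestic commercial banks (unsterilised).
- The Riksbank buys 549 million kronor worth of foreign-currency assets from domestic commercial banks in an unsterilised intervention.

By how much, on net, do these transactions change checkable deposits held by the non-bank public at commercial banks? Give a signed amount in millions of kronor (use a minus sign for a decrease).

Currency withdrawal 221 million kronor: non-bank counterparties' bank balances fall → −221M.
Asset sale (to non-banks) 262.5 million kronor: non-bank counterparties' bank balances fall → −262.5M.
FX sale 842 million kronor: the counterparty is a bank, so public deposits are unchanged → 0.
FX purchase 549 million kronor: the counterparty is a bank, so public deposits are unchanged → 0.
Net: −221 − 262.5 + 0 + 0 = -483.5 million.

-483.5 million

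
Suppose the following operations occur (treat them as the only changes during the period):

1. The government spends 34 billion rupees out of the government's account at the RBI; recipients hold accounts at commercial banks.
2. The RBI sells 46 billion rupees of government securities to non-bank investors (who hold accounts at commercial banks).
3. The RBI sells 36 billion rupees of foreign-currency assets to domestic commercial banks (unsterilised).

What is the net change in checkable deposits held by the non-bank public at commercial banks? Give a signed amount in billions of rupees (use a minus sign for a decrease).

-12 billion

RBI balance sheet:
  Assets:      Securities −46B, Foreign assets −36B
  Liabilities: Bank reserves −48B, Government deposits −34B
Commercial banking system:
  Assets:      Reserves at CB −48B, Foreign assets +36B
  Liabilities: Checkable deposits −12B
So the change in checkable deposits held by the non-bank public at commercial banks is -12 billion.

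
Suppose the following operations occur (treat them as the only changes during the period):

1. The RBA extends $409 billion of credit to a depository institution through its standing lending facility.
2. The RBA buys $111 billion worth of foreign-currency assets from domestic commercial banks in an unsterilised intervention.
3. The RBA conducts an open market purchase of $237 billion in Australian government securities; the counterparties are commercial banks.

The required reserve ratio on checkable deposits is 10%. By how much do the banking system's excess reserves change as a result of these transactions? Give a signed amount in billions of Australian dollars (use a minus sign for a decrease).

Discount-window loan $409 billion: reserves +$409B, deposits 0.
FX purchase $111 billion: reserves +$111B, deposits 0.
OMO purchase (from banks) $237 billion: reserves +$237B, deposits 0.
Totals: Δreserves = +$757B, Δdeposits = 0.
Δrequired reserves = 10% × 0 = 0.
Δexcess reserves = Δreserves − Δrequired = +$757B − (0) = +$757 billion.

+$757 billion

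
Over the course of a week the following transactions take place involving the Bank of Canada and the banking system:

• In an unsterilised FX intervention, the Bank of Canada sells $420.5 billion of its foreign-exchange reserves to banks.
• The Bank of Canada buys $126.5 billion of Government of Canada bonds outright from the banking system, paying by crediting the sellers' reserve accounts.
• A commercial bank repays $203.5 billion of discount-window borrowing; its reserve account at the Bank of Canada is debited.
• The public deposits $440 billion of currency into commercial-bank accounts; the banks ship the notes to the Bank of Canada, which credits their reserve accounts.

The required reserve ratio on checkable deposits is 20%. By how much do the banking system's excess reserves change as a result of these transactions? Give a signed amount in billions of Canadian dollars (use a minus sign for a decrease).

FX sale $420.5 billion: reserves −$420.5B, deposits 0.
OMO purchase (from banks) $126.5 billion: reserves +$126.5B, deposits 0.
Discount-window repayment $203.5 billion: reserves −$203.5B, deposits 0.
Currency deposit $440 billion: reserves +$440B, deposits +$440B.
Totals: Δreserves = −$57.5B, Δdeposits = +$440B.
Δrequired reserves = 20% × +$440B = +$88B.
Δexcess reserves = Δreserves − Δrequired = −$57.5B − (+$88B) = -$145.5 billion.

-$145.5 billion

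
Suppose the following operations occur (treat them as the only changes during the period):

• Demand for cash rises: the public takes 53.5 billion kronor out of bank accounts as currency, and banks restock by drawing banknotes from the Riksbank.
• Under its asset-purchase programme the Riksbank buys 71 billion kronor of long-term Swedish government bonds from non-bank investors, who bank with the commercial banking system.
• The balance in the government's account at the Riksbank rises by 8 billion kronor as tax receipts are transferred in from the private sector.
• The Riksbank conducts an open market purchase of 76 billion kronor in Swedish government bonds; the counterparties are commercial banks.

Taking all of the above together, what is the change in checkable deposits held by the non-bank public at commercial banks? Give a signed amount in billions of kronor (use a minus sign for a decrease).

Currency withdrawal 53.5 billion kronor: non-bank counterparties' bank balances fall → −53.5B.
Asset purchase (from non-banks) 71 billion kronor: non-bank counterparties' bank balances rise → +71B.
Government account inflow 8 billion kronor: non-bank counterparties' bank balances fall → −8B.
OMO purchase (from banks) 76 billion kronor: the counterparty is a bank, so public deposits are unchanged → 0.
Net: −53.5 + 71 − 8 + 0 = +9.5 billion.

+9.5 billion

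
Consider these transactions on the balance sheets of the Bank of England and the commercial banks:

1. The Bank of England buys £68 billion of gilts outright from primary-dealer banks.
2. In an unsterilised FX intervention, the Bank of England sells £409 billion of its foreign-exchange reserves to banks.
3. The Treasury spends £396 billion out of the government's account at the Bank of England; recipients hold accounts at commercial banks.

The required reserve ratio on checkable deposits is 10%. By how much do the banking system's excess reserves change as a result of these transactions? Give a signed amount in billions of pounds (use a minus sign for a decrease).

+£15.4 billion

OMO purchase (from banks) £68 billion: reserves +£68B, deposits 0.
FX sale £409 billion: reserves −£409B, deposits 0.
Government spending £396 billion: reserves +£396B, deposits +£396B.
Totals: Δreserves = +£55B, Δdeposits = +£396B.
Δrequired reserves = 10% × +£396B = +£39.6B.
Δexcess reserves = Δreserves − Δrequired = +£55B − (+£39.6B) = +£15.4 billion.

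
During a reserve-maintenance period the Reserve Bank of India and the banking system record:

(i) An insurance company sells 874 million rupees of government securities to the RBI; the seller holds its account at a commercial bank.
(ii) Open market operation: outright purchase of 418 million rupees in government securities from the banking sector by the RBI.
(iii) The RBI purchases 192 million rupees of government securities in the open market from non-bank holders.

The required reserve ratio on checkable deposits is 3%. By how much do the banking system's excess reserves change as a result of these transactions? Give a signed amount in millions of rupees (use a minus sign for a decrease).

+1452.02 million

Asset purchase (from non-banks) 874 million rupees: reserves +874M, deposits +874M.
OMO purchase (from banks) 418 million rupees: reserves +418M, deposits 0.
Asset purchase (from non-banks) 192 million rupees: reserves +192M, deposits +192M.
Totals: Δreserves = +1484M, Δdeposits = +1066M.
Δrequired reserves = 3% × +1066M = +31.98M.
Δexcess reserves = Δreserves − Δrequired = +1484M − (+31.98M) = +1452.02 million.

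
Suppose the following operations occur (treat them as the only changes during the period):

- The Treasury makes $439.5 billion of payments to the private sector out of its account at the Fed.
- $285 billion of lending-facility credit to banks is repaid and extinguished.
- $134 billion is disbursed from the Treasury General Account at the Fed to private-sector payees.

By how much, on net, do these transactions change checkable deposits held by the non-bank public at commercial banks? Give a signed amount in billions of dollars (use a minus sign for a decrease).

Government spending $439.5 billion: non-bank counterparties' bank balances rise → +$439.5B.
Discount-window repayment $285 billion: the counterparty is a bank, so public deposits are unchanged → 0.
Government spending $134 billion: non-bank counterparties' bank balances rise → +$134B.
Net: 439.5 + 0 + 134 = +$573.5 billion.

+$573.5 billion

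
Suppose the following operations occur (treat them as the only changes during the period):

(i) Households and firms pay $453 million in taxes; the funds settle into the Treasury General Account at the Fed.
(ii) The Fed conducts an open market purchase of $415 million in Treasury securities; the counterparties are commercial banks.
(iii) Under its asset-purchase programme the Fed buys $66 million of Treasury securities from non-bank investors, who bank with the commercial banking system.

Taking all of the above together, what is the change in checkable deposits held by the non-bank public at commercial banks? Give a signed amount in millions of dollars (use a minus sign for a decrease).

-$387 million

Government account inflow $453 million: non-bank counterparties' bank balances fall → −$453M.
OMO purchase (from banks) $415 million: the counterparty is a bank, so public deposits are unchanged → 0.
Asset purchase (from non-banks) $66 million: non-bank counterparties' bank balances rise → +$66M.
Net: −453 + 0 + 66 = -$387 million.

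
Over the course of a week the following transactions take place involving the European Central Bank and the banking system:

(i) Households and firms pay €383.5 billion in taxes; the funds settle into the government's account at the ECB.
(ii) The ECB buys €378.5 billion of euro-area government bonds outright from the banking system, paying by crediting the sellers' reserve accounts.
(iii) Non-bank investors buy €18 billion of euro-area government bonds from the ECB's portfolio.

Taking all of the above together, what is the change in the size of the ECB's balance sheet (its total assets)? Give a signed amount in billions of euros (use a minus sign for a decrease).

Government account inflow €383.5 billion: only the composition of liabilities changes → 0.
OMO purchase (from banks) €378.5 billion: an ECB asset is acquired → +€378.5B.
Asset sale (to non-banks) €18 billion: an ECB asset is shed → −€18B.
Net: 0 + 378.5 − 18 = +€360.5 billion.

+€360.5 billion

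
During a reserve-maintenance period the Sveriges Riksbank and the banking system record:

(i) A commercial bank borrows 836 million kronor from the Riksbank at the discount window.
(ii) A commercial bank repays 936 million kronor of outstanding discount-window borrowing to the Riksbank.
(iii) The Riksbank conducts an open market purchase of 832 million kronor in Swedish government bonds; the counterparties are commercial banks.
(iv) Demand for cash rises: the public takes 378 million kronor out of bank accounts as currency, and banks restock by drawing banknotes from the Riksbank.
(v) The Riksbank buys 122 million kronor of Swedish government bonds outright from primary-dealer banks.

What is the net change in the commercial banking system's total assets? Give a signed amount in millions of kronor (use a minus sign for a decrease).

-478 million

Discount-window loan 836 million kronor: bank balance sheets expand → +836M.
Discount-window repayment 936 million kronor: bank balance sheets shrink → −936M.
OMO purchase (from banks) 832 million kronor: just an asset swap on bank balance sheets → 0.
Currency withdrawal 378 million kronor: bank balance sheets shrink → −378M.
OMO purchase (from banks) 122 million kronor: just an asset swap on bank balance sheets → 0.
Net: 836 − 936 + 0 − 378 + 0 = -478 million.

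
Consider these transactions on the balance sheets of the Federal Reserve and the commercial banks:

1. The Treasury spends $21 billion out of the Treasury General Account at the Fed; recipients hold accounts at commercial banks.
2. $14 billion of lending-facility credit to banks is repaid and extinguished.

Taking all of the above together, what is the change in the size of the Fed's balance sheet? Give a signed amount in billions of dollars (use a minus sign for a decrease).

Government spending $21 billion: only the composition of liabilities changes → 0.
Discount-window repayment $14 billion: a Fed asset is shed → −$14B.
Net: 0 − 14 = -$14 billion.

-$14 billion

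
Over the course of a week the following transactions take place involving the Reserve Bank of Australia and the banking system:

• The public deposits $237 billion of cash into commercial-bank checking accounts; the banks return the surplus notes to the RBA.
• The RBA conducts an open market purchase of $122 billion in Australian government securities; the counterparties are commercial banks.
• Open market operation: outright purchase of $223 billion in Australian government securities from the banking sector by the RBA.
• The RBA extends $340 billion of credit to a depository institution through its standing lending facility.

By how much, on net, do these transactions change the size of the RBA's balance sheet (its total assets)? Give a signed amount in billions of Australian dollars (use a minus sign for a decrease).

Currency deposit $237 billion: only the composition of liabilities changes → 0.
OMO purchase (from banks) $122 billion: an RBA asset is acquired → +$122B.
OMO purchase (from banks) $223 billion: an RBA asset is acquired → +$223B.
Discount-window loan $340 billion: an RBA asset is acquired → +$340B.
Net: 0 + 122 + 223 + 340 = +$685 billion.

+$685 billion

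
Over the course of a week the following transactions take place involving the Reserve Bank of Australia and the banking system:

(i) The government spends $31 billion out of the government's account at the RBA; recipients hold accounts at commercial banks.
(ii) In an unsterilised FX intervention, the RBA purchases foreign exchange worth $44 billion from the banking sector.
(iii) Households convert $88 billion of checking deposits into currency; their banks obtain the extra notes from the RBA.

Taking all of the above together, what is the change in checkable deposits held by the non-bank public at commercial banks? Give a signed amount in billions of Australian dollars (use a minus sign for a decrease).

-$57 billion

RBA balance sheet:
  Assets:      Foreign assets +$44B
  Liabilities: Bank reserves −$13B, Currency in circulation +$88B, Government deposits −$31B
Commercial banking system:
  Assets:      Reserves at CB −$13B, Foreign assets −$44B
  Liabilities: Checkable deposits −$57B
So the change in checkable deposits held by the non-bank public at commercial banks is -$57 billion.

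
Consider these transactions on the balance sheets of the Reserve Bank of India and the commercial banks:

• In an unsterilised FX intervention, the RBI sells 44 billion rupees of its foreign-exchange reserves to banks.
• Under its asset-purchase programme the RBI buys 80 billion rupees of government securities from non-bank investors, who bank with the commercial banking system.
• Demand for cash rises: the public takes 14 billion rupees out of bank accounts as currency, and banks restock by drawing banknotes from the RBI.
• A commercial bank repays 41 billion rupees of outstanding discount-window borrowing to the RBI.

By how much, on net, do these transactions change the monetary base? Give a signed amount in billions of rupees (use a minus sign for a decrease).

-5 billion

RBI balance sheet:
  Assets:      Securities +80B, Loans to banks −41B, Foreign assets −44B
  Liabilities: Bank reserves −19B, Currency in circulation +14B
Commercial banking system:
  Assets:      Reserves at CB −19B, Foreign assets +44B
  Liabilities: Checkable deposits +66B, Borrowings from CB −41B
Monetary base = currency + reserves: +14B + (−19B) = -5 billion.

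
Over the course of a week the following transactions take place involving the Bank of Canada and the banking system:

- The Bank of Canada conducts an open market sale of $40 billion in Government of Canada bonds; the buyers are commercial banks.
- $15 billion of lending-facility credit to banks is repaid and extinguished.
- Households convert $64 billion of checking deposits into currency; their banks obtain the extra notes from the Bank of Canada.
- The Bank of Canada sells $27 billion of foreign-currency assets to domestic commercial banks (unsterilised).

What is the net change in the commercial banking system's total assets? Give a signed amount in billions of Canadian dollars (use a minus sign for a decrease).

-$79 billion

OMO sale (to banks) $40 billion: just an asset swap on bank balance sheets → 0.
Discount-window repayment $15 billion: bank balance sheets shrink → −$15B.
Currency withdrawal $64 billion: bank balance sheets shrink → −$64B.
FX sale $27 billion: just an asset swap on bank balance sheets → 0.
Net: 0 − 15 − 64 + 0 = -$79 billion.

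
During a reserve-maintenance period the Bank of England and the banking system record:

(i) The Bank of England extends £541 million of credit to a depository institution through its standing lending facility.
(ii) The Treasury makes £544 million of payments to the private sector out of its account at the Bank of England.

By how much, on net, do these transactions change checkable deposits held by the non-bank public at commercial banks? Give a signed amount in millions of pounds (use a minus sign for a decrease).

Discount-window loan £541 million: the counterparty is a bank, so public deposits are unchanged → 0.
Government spending £544 million: non-bank counterparties' bank balances rise → +£544M.
Net: 0 + 544 = +£544 million.

+£544 million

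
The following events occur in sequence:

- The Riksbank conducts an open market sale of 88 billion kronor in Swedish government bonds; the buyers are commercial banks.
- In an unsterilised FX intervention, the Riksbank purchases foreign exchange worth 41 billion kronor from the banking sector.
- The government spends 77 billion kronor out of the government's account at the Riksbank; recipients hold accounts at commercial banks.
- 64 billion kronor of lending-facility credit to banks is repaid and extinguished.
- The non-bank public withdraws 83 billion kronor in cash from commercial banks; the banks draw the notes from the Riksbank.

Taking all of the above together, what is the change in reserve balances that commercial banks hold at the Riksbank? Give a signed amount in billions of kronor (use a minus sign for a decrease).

Riksbank balance sheet:
  Assets:      Securities −88B, Loans to banks −64B, Foreign assets +41B
  Liabilities: Bank reserves −117B, Currency in circulation +83B, Government deposits −77B
So the change in reserve balances that commercial banks hold at the Riksbank is -117 billion.

-117 billion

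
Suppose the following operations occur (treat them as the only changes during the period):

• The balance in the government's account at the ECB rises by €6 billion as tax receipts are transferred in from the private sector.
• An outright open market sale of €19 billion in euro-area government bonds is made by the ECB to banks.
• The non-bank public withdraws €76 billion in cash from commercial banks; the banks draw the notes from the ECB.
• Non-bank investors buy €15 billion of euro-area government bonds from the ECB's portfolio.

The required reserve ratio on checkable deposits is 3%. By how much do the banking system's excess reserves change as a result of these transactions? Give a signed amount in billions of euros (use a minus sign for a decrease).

-€113.09 billion

Government account inflow €6 billion: reserves −€6B, deposits −€6B.
OMO sale (to banks) €19 billion: reserves −€19B, deposits 0.
Currency withdrawal €76 billion: reserves −€76B, deposits −€76B.
Asset sale (to non-banks) €15 billion: reserves −€15B, deposits −€15B.
Totals: Δreserves = −€116B, Δdeposits = −€97B.
Δrequired reserves = 3% × −€97B = −€2.91B.
Δexcess reserves = Δreserves − Δrequired = −€116B − (−€2.91B) = -€113.09 billion.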